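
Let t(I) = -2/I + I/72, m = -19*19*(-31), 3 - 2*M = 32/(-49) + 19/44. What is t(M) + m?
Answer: 893596185747/79858240 ≈ 11190.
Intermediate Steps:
M = 6945/4312 (M = 3/2 - (32/(-49) + 19/44)/2 = 3/2 - (32*(-1/49) + 19*(1/44))/2 = 3/2 - (-32/49 + 19/44)/2 = 3/2 - ½*(-477/2156) = 3/2 + 477/4312 = 6945/4312 ≈ 1.6106)
m = 11191 (m = -361*(-31) = 11191)
t(I) = -2/I + I/72 (t(I) = -2/I + I*(1/72) = -2/I + I/72)
t(M) + m = (-2/6945/4312 + (1/72)*(6945/4312)) + 11191 = (-2*4312/6945 + 2315/103488) + 11191 = (-8624/6945 + 2315/103488) + 11191 = -97378093/79858240 + 11191 = 893596185747/79858240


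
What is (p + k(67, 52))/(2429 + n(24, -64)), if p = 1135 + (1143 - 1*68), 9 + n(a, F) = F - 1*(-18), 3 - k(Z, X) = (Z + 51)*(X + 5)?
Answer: -4513/2374 ≈ -1.9010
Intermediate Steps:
k(Z, X) = 3 - (5 + X)*(51 + Z) (k(Z, X) = 3 - (Z + 51)*(X + 5) = 3 - (51 + Z)*(5 + X) = 3 - (5 + X)*(51 + Z))
n(a, F) = 9 + F (n(a, F) = -9 + (F - 1*(-18)) = -9 + (F + 18) = -9 + (18 + F) = 9 + F)
p = 2210 (p = 1135 + (1143 - 68) = 1135 + 1075 = 2210)
(p + k(67, 52))/(2429 + n(24, -64)) = (2210 + (-252 - 51*52 - 5*67 - 1*52*67))/(2429 + (9 - 64)) = (2210 + (-252 - 2652 - 335 - 3484))/(2429 - 55) = (2210 - 6723)/2374 = -4513*1/2374 = -4513/2374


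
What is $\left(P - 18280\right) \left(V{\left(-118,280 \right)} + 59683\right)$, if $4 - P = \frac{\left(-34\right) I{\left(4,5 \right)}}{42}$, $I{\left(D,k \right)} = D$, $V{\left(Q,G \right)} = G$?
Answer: $- \frac{23009482064}{21} \approx -1.0957 \cdot 10^{9}$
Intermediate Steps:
$P = \frac{152}{21}$ ($P = 4 - \frac{\left(-34\right) 4}{42} = 4 - \left(-136\right) \frac{1}{42} = 4 - - \frac{68}{21} = 4 + \frac{68}{21} = \frac{152}{21} \approx 7.2381$)
$\left(P - 18280\right) \left(V{\left(-118,280 \right)} + 59683\right) = \left(\frac{152}{21} - 18280\right) \left(280 + 59683\right) = \left(- \frac{383728}{21}\right) 59963 = - \frac{23009482064}{21}$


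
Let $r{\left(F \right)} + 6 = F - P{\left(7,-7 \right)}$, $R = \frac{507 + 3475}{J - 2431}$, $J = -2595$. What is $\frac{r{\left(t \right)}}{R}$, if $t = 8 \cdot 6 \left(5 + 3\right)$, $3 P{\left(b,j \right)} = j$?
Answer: $- \frac{2867333}{5973} \approx -480.05$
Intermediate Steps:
$R = - \frac{1991}{2513}$ ($R = \frac{507 + 3475}{-2595 - 2431} = \frac{3982}{-5026} = 3982 \left(- \frac{1}{5026}\right) = - \frac{1991}{2513} \approx -0.79228$)
$P{\left(b,j \right)} = \frac{j}{3}$
$t = 384$ ($t = 8 \cdot 6 \cdot 8 = 8 \cdot 48 = 384$)
$r{\left(F \right)} = - \frac{11}{3} + F$ ($r{\left(F \right)} = -6 + \left(F - \frac{1}{3} \left(-7\right)\right) = -6 + \left(F - - \frac{7}{3}\right) = -6 + \left(F + \frac{7}{3}\right) = -6 + \left(\frac{7}{3} + F\right) = - \frac{11}{3} + F$)
$\frac{r{\left(t \right)}}{R} = \frac{- \frac{11}{3} + 384}{- \frac{1991}{2513}} = \frac{1141}{3} \left(- \frac{2513}{1991}\right) = - \frac{2867333}{5973}$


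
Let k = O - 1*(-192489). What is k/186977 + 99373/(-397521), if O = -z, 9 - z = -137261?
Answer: 3370246678/74327284017 ≈ 0.045343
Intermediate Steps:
z = 137270 (z = 9 - 1*(-137261) = 9 + 137261 = 137270)
O = -137270 (O = -1*137270 = -137270)
k = 55219 (k = -137270 - 1*(-192489) = -137270 + 192489 = 55219)
k/186977 + 99373/(-397521) = 55219/186977 + 99373/(-397521) = 55219*(1/186977) + 99373*(-1/397521) = 55219/186977 - 99373/397521 = 3370246678/74327284017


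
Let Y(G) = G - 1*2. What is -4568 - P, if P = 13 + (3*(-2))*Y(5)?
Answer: -4563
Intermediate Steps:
Y(G) = -2 + G (Y(G) = G - 2 = -2 + G)
P = -5 (P = 13 + (3*(-2))*(-2 + 5) = 13 - 6*3 = 13 - 18 = -5)
-4568 - P = -4568 - 1*(-5) = -4568 + 5 = -4563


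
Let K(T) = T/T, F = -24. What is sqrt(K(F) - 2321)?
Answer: 4*I*sqrt(145) ≈ 48.166*I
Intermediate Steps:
K(T) = 1
sqrt(K(F) - 2321) = sqrt(1 - 2321) = sqrt(-2320) = 4*I*sqrt(145)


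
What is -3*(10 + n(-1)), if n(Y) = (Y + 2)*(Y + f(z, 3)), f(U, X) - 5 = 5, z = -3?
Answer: -57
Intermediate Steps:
f(U, X) = 10 (f(U, X) = 5 + 5 = 10)
n(Y) = (2 + Y)*(10 + Y) (n(Y) = (Y + 2)*(Y + 10) = (2 + Y)*(10 + Y))
-3*(10 + n(-1)) = -3*(10 + (20 + (-1)² + 12*(-1))) = -3*(10 + (20 + 1 - 12)) = -3*(10 + 9) = -3*19 = -57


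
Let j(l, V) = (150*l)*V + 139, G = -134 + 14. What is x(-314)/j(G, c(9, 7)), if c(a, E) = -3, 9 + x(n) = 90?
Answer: 81/54139 ≈ 0.0014961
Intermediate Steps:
x(n) = 81 (x(n) = -9 + 90 = 81)
G = -120
j(l, V) = 139 + 150*V*l (j(l, V) = 150*V*l + 139 = 139 + 150*V*l)
x(-314)/j(G, c(9, 7)) = 81/(139 + 150*(-3)*(-120)) = 81/(139 + 54000) = 81/54139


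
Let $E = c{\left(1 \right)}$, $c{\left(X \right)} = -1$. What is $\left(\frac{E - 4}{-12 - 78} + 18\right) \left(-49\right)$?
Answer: $- \frac{15925}{18} \approx -884.72$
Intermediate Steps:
$E = -1$
$\left(\frac{E - 4}{-12 - 78} + 18\right) \left(-49\right) = \left(\frac{-1 - 4}{-12 - 78} + 18\right) \left(-49\right) = \left(- \frac{5}{-90} + 18\right) \left(-49\right) = \left(\left(-5\right) \left(- \frac{1}{90}\right) + 18\right) \left(-49\right) = \left(\frac{1}{18} + 18\right) \left(-49\right) = \frac{325}{18} \left(-49\right) = - \frac{15925}{18}$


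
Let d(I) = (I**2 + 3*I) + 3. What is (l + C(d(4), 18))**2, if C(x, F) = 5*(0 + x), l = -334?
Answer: 32041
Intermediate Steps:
d(I) = 3 + I**2 + 3*I
C(x, F) = 5*x
(l + C(d(4), 18))**2 = (-334 + 5*(3 + 4**2 + 3*4))**2 = (-334 + 5*(3 + 16 + 12))**2 = (-334 + 5*31)**2 = (-334 + 155)**2 = (-179)**2 = 32041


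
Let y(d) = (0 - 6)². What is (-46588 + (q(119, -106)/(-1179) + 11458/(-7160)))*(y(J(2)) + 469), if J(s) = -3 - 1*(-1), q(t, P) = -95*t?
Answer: -19857190319851/844164 ≈ -2.3523e+7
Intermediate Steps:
J(s) = -2 (J(s) = -3 + 1 = -2)
y(d) = 36 (y(d) = (-6)² = 36)
(-46588 + (q(119, -106)/(-1179) + 11458/(-7160)))*(y(J(2)) + 469) = (-46588 + (-95*119/(-1179) + 11458/(-7160)))*(36 + 469) = (-46588 + (-11305*(-1/1179) + 11458*(-1/7160)))*505 = (-46588 + (11305/1179 - 5729/3580))*505 = (-46588 + 33717409/4220820)*505 = -196605844751/4220820*505 = -19857190319851/844164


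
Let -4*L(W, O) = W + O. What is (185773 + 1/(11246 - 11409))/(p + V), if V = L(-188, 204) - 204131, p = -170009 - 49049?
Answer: -30280998/68980459 ≈ -0.43898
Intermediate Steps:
L(W, O) = -O/4 - W/4 (L(W, O) = -(W + O)/4 = -(O + W)/4 = -O/4 - W/4)
p = -219058
V = -204135 (V = (-¼*204 - ¼*(-188)) - 204131 = (-51 + 47) - 204131 = -4 - 204131 = -204135)
(185773 + 1/(11246 - 11409))/(p + V) = (185773 + 1/(11246 - 11409))/(-219058 - 204135) = (185773 + 1/(-163))/(-423193) = (185773 - 1/163)*(-1/423193) = (30280998/163)*(-1/423193) = -30280998/68980459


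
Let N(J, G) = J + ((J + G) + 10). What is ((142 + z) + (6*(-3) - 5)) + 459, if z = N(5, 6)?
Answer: 604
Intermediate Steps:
N(J, G) = 10 + G + 2*J (N(J, G) = J + ((G + J) + 10) = J + (10 + G + J) = 10 + G + 2*J)
z = 26 (z = 10 + 6 + 2*5 = 10 + 6 + 10 = 26)
((142 + z) + (6*(-3) - 5)) + 459 = ((142 + 26) + (6*(-3) - 5)) + 459 = (168 + (-18 - 5)) + 459 = (168 - 23) + 459 = 145 + 459 = 604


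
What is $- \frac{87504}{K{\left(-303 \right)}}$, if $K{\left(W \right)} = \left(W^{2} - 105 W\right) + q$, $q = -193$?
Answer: $- \frac{87504}{123431} \approx -0.70893$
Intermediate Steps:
$K{\left(W \right)} = -193 + W^{2} - 105 W$ ($K{\left(W \right)} = \left(W^{2} - 105 W\right) - 193 = -193 + W^{2} - 105 W$)
$- \frac{87504}{K{\left(-303 \right)}} = - \frac{87504}{-193 + \left(-303\right)^{2} - -31815} = - \frac{87504}{-193 + 91809 + 31815} = - \frac{87504}{123431}$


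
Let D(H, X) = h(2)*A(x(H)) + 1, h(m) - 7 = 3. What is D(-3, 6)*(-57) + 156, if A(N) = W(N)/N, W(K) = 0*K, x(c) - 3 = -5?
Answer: 99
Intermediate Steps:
x(c) = -2 (x(c) = 3 - 5 = -2)
W(K) = 0
h(m) = 10 (h(m) = 7 + 3 = 10)
A(N) = 0 (A(N) = 0/N = 0)
D(H, X) = 1 (D(H, X) = 10*0 + 1 = 0 + 1 = 1)
D(-3, 6)*(-57) + 156 = 1*(-57) + 156 = -57 + 156 = 99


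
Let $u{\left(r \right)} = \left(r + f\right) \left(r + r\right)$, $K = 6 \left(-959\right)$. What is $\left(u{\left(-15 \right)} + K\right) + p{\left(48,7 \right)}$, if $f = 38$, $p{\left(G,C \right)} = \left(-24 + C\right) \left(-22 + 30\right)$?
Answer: $-6580$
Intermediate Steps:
$p{\left(G,C \right)} = -192 + 8 C$ ($p{\left(G,C \right)} = \left(-24 + C\right) 8 = -192 + 8 C$)
$K = -5754$
$u{\left(r \right)} = 2 r \left(38 + r\right)$ ($u{\left(r \right)} = \left(r + 38\right) \left(r + r\right) = \left(38 + r\right) 2 r = 2 r \left(38 + r\right)$)
$\left(u{\left(-15 \right)} + K\right) + p{\left(48,7 \right)} = \left(2 \left(-15\right) \left(38 - 15\right) - 5754\right) + \left(-192 + 8 \cdot 7\right) = \left(2 \left(-15\right) 23 - 5754\right) + \left(-192 + 56\right) = \left(-690 - 5754\right) - 136 = -6444 - 136 = -6580$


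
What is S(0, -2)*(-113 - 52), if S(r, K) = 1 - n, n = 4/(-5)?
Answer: -297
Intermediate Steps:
n = -4/5 (n = 4*(-1/5) = -4/5 ≈ -0.80000)
S(r, K) = 9/5 (S(r, K) = 1 - 1*(-4/5) = 1 + 4/5 = 9/5)
S(0, -2)*(-113 - 52) = 9*(-113 - 52)/5 = (9/5)*(-165) = -297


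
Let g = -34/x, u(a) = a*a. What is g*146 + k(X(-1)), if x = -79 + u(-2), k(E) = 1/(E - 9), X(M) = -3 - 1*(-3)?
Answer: 14867/225 ≈ 66.076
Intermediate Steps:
u(a) = a²
X(M) = 0 (X(M) = -3 + 3 = 0)
k(E) = 1/(-9 + E)
x = -75 (x = -79 + (-2)² = -79 + 4 = -75)
g = 34/75 (g = -34/(-75) = -34*(-1/75) = 34/75 ≈ 0.45333)
g*146 + k(X(-1)) = (34/75)*146 + 1/(-9 + 0) = 4964/75 + 1/(-9) = 4964/75 - ⅑ = 14867/225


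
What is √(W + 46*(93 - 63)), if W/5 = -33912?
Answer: 2*I*√42045 ≈ 410.1*I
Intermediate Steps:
W = -169560 (W = 5*(-33912) = -169560)
√(W + 46*(93 - 63)) = √(-169560 + 46*(93 - 63)) = √(-169560 + 46*30) = √(-169560 + 1380) = √(-168180) = 2*I*√42045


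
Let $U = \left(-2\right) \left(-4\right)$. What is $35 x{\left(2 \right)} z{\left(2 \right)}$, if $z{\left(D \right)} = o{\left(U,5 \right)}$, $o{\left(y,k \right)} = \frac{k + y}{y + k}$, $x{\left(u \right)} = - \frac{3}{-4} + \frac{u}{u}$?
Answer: $\frac{245}{4} \approx 61.25$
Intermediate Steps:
$U = 8$
$x{\left(u \right)} = \frac{7}{4}$ ($x{\left(u \right)} = \left(-3\right) \left(- \frac{1}{4}\right) + 1 = \frac{3}{4} + 1 = \frac{7}{4}$)
$o{\left(y,k \right)} = 1$ ($o{\left(y,k \right)} = \frac{k + y}{k + y} = 1$)
$z{\left(D \right)} = 1$
$35 x{\left(2 \right)} z{\left(2 \right)} = 35 \cdot \frac{7}{4} \cdot 1 = \frac{245}{4} \cdot 1 = \frac{245}{4}$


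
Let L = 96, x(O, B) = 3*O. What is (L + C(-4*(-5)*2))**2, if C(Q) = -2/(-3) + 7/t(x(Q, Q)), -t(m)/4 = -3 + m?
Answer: 2046024289/219024 ≈ 9341.5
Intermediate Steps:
t(m) = 12 - 4*m (t(m) = -4*(-3 + m) = 12 - 4*m)
C(Q) = 2/3 + 7/(12 - 12*Q) (C(Q) = -2/(-3) + 7/(12 - 12*Q) = -2*(-1/3) + 7/(12 - 12*Q) = 2/3 + 7/(12 - 12*Q))
(L + C(-4*(-5)*2))**2 = (96 + (-15 + 8*(-4*(-5)*2))/(12*(-1 - 4*(-5)*2)))**2 = (96 + (-15 + 8*(20*2))/(12*(-1 + 20*2)))**2 = (96 + (-15 + 8*40)/(12*(-1 + 40)))**2 = (96 + (1/12)*(-15 + 320)/39)**2 = (96 + (1/12)*(1/39)*305)**2 = (96 + 305/468)**2 = (45233/468)**2 = 2046024289/219024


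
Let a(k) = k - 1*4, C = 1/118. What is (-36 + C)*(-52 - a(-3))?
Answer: 191115/118 ≈ 1619.6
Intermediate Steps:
C = 1/118 ≈ 0.0084746
a(k) = -4 + k (a(k) = k - 4 = -4 + k)
(-36 + C)*(-52 - a(-3)) = (-36 + 1/118)*(-52 - (-4 - 3)) = -4247*(-52 - 1*(-7))/118 = -4247*(-52 + 7)/118 = -4247/118*(-45) = 191115/118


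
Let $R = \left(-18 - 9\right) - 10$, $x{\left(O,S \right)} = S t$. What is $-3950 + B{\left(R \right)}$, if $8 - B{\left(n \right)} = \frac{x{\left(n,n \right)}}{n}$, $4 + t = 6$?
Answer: $-3944$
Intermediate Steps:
$t = 2$ ($t = -4 + 6 = 2$)
$x{\left(O,S \right)} = 2 S$ ($x{\left(O,S \right)} = S 2 = 2 S$)
$R = -37$ ($R = -27 - 10 = -37$)
$B{\left(n \right)} = 6$ ($B{\left(n \right)} = 8 - \frac{2 n}{n} = 8 - 2 = 6$)
$-3950 + B{\left(R \right)} = -3950 + 6 = -3944$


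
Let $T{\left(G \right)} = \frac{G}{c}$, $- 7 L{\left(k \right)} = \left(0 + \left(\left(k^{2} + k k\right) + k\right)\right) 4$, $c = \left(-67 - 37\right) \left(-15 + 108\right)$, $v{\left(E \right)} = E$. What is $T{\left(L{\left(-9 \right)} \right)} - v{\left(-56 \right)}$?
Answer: $\frac{316003}{5642} \approx 56.009$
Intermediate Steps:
$c = -9672$ ($c = \left(-104\right) 93 = -9672$)
$L{\left(k \right)} = - \frac{8 k^{2}}{7} - \frac{4 k}{7}$ ($L{\left(k \right)} = - \frac{\left(0 + \left(\left(k^{2} + k k\right) + k\right)\right) 4}{7} = - \frac{\left(0 + \left(\left(k^{2} + k^{2}\right) + k\right)\right) 4}{7} = - \frac{\left(0 + \left(2 k^{2} + k\right)\right) 4}{7} = - \frac{\left(0 + \left(k + 2 k^{2}\right)\right) 4}{7} = - \frac{\left(k + 2 k^{2}\right) 4}{7} = - \frac{4 k + 8 k^{2}}{7} = - \frac{8 k^{2}}{7} - \frac{4 k}{7}$)
$T{\left(G \right)} = - \frac{G}{9672}$ ($T{\left(G \right)} = \frac{G}{-9672} = G \left(- \frac{1}{9672}\right) = - \frac{G}{9672}$)
$T{\left(L{\left(-9 \right)} \right)} - v{\left(-56 \right)} = - \frac{\left(- \frac{4}{7}\right) \left(-9\right) \left(1 + 2 \left(-9\right)\right)}{9672} - -56 = - \frac{\left(- \frac{4}{7}\right) \left(-9\right) \left(1 - 18\right)}{9672} + 56 = - \frac{\left(- \frac{4}{7}\right) \left(-9\right) \left(-17\right)}{9672} + 56 = \left(- \frac{1}{9672}\right) \left(- \frac{612}{7}\right) + 56 = \frac{51}{5642} + 56 = \frac{316003}{5642}$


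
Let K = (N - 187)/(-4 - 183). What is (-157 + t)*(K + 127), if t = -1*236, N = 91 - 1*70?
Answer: -9398595/187 ≈ -50260.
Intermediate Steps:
N = 21 (N = 91 - 70 = 21)
t = -236
K = 166/187 (K = (21 - 187)/(-4 - 183) = -166/(-187) = -166*(-1/187) = 166/187 ≈ 0.88770)
(-157 + t)*(K + 127) = (-157 - 236)*(166/187 + 127) = -393*23915/187 = -9398595/187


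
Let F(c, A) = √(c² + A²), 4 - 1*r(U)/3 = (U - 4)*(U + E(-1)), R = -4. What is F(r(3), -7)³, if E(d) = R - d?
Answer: 193*√193 ≈ 2681.2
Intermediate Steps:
E(d) = -4 - d
r(U) = 12 - 3*(-4 + U)*(-3 + U) (r(U) = 12 - 3*(U - 4)*(U + (-4 - 1*(-1))) = 12 - 3*(-4 + U)*(U + (-4 + 1)) = 12 - 3*(-4 + U)*(U - 3) = 12 - 3*(-4 + U)*(-3 + U))
F(c, A) = √(A² + c²)
F(r(3), -7)³ = (√((-7)² + (-24 - 3*3² + 21*3)²))³ = (√(49 + (-24 - 3*9 + 63)²))³ = (√(49 + (-24 - 27 + 63)²))³ = (√(49 + 12²))³ = (√(49 + 144))³ = (√193)³ = 193*√193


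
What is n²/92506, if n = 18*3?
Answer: 1458/46253 ≈ 0.031522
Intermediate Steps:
n = 54
n²/92506 = 54²/92506 = 2916*(1/92506) = 1458/46253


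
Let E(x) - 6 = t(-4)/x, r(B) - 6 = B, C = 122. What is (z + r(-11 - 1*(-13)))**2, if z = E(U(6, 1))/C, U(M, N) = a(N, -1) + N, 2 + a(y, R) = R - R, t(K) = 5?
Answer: 954529/14884 ≈ 64.131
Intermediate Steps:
a(y, R) = -2 (a(y, R) = -2 + (R - R) = -2 + 0 = -2)
U(M, N) = -2 + N
r(B) = 6 + B
E(x) = 6 + 5/x
z = 1/122 (z = (6 + 5/(-2 + 1))/122 = (6 + 5/(-1))*(1/122) = (6 + 5*(-1))*(1/122) = (6 - 5)*(1/122) = 1*(1/122) = 1/122 ≈ 0.0081967)
(z + r(-11 - 1*(-13)))**2 = (1/122 + (6 + (-11 - 1*(-13))))**2 = (1/122 + (6 + (-11 + 13)))**2 = (1/122 + (6 + 2))**2 = (1/122 + 8)**2 = (977/122)**2 = 954529/14884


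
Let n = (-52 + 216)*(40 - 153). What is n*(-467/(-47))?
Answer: -8654444/47 ≈ -1.8414e+5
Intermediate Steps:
n = -18532 (n = 164*(-113) = -18532)
n*(-467/(-47)) = -(-8654444)/(-47) = -(-8654444)*(-1)/47 = -18532*467/47 = -8654444/47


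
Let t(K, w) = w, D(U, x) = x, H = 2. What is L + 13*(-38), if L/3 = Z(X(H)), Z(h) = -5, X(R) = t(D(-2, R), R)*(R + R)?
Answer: -509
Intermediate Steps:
X(R) = 2*R**2 (X(R) = R*(R + R) = R*(2*R) = 2*R**2)
L = -15 (L = 3*(-5) = -15)
L + 13*(-38) = -15 + 13*(-38) = -15 - 494 = -509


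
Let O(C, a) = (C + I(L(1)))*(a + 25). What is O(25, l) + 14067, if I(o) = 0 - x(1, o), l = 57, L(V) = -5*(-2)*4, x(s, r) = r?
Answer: 12837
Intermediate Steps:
L(V) = 40 (L(V) = 10*4 = 40)
I(o) = -o (I(o) = 0 - o = -o)
O(C, a) = (-40 + C)*(25 + a) (O(C, a) = (C - 1*40)*(a + 25) = (C - 40)*(25 + a) = (-40 + C)*(25 + a))
O(25, l) + 14067 = (-1000 - 40*57 + 25*25 + 25*57) + 14067 = (-1000 - 2280 + 625 + 1425) + 14067 = -1230 + 14067 = 12837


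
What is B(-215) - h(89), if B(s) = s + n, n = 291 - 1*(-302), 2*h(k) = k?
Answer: 667/2 ≈ 333.50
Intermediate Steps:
h(k) = k/2
n = 593 (n = 291 + 302 = 593)
B(s) = 593 + s (B(s) = s + 593 = 593 + s)
B(-215) - h(89) = (593 - 215) - 89/2 = 378 - 1*89/2 = 378 - 89/2 = 667/2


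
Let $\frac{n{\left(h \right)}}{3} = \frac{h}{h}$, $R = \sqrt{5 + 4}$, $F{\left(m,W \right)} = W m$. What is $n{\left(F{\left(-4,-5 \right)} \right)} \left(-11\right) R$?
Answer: $-99$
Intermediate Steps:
$R = 3$ ($R = \sqrt{9} = 3$)
$n{\left(h \right)} = 3$ ($n{\left(h \right)} = 3 \frac{h}{h} = 3 \cdot 1 = 3$)
$n{\left(F{\left(-4,-5 \right)} \right)} \left(-11\right) R = 3 \left(-11\right) 3 = \left(-33\right) 3 = -99$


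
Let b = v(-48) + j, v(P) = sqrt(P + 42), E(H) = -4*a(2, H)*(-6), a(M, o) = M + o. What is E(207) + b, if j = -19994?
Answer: -14978 + I*sqrt(6) ≈ -14978.0 + 2.4495*I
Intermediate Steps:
E(H) = 48 + 24*H (E(H) = -4*(2 + H)*(-6) = (-8 - 4*H)*(-6) = 48 + 24*H)
v(P) = sqrt(42 + P)
b = -19994 + I*sqrt(6) (b = sqrt(42 - 48) - 19994 = sqrt(-6) - 19994 = I*sqrt(6) - 19994 = -19994 + I*sqrt(6) ≈ -19994.0 + 2.4495*I)
E(207) + b = (48 + 24*207) + (-19994 + I*sqrt(6)) = (48 + 4968) + (-19994 + I*sqrt(6)) = 5016 + (-19994 + I*sqrt(6)) = -14978 + I*sqrt(6)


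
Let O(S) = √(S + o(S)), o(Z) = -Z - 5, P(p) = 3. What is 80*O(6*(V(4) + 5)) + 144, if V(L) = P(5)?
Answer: 144 + 80*I*√5 ≈ 144.0 + 178.89*I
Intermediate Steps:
V(L) = 3
o(Z) = -5 - Z
O(S) = I*√5 (O(S) = √(S + (-5 - S)) = √(-5) = I*√5)
80*O(6*(V(4) + 5)) + 144 = 80*(I*√5) + 144 = 80*I*√5 + 144 = 144 + 80*I*√5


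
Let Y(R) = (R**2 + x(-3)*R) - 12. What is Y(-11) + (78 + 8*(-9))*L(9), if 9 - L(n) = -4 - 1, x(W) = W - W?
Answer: 193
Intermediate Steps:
x(W) = 0
L(n) = 14 (L(n) = 9 - (-4 - 1) = 9 - 1*(-5) = 9 + 5 = 14)
Y(R) = -12 + R**2 (Y(R) = (R**2 + 0*R) - 12 = (R**2 + 0) - 12 = R**2 - 12 = -12 + R**2)
Y(-11) + (78 + 8*(-9))*L(9) = (-12 + (-11)**2) + (78 + 8*(-9))*14 = (-12 + 121) + (78 - 72)*14 = 109 + 6*14 = 109 + 84 = 193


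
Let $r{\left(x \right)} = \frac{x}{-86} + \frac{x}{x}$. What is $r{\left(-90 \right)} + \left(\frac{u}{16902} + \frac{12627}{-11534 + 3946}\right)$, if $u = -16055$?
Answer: $- \frac{1564703677}{2757426084} \approx -0.56745$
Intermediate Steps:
$r{\left(x \right)} = 1 - \frac{x}{86}$ ($r{\left(x \right)} = x \left(- \frac{1}{86}\right) + 1 = - \frac{x}{86} + 1 = 1 - \frac{x}{86}$)
$r{\left(-90 \right)} + \left(\frac{u}{16902} + \frac{12627}{-11534 + 3946}\right) = \left(1 - - \frac{45}{43}\right) + \left(- \frac{16055}{16902} + \frac{12627}{-11534 + 3946}\right) = \left(1 + \frac{45}{43}\right) + \left(\left(-16055\right) \frac{1}{16902} + \frac{12627}{-7588}\right) = \frac{88}{43} + \left(- \frac{16055}{16902} + 12627 \left(- \frac{1}{7588}\right)\right) = \frac{88}{43} - \frac{167623447}{64126188} = - \frac{1564703677}{2757426084}$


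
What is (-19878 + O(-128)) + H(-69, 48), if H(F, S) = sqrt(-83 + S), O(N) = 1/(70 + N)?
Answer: -1152925/58 + I*sqrt(35) ≈ -19878.0 + 5.9161*I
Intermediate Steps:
(-19878 + O(-128)) + H(-69, 48) = (-19878 + 1/(70 - 128)) + sqrt(-83 + 48) = (-19878 + 1/(-58)) + sqrt(-35) = (-19878 - 1/58) + I*sqrt(35) = -1152925/58 + I*sqrt(35)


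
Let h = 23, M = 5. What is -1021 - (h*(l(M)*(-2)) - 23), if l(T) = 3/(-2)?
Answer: -1067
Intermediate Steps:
l(T) = -3/2 (l(T) = 3*(-½) = -3/2)
-1021 - (h*(l(M)*(-2)) - 23) = -1021 - (23*(-3/2*(-2)) - 23) = -1021 - (23*3 - 23) = -1021 - (69 - 23) = -1021 - 1*46 = -1021 - 46 = -1067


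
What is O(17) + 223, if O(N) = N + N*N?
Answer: 529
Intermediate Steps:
O(N) = N + N**2
O(17) + 223 = 17*(1 + 17) + 223 = 17*18 + 223 = 306 + 223 = 529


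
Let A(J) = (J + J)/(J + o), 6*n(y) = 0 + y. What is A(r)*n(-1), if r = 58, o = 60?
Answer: -29/177 ≈ -0.16384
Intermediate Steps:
n(y) = y/6 (n(y) = (0 + y)/6 = y/6)
A(J) = 2*J/(60 + J) (A(J) = (J + J)/(J + 60) = (2*J)/(60 + J) = 2*J/(60 + J))
A(r)*n(-1) = (2*58/(60 + 58))*((⅙)*(-1)) = (2*58/118)*(-⅙) = (2*58*(1/118))*(-⅙) = (58/59)*(-⅙) = -29/177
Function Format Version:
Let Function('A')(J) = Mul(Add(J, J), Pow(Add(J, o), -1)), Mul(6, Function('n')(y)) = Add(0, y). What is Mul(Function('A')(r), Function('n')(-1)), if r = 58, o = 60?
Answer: Rational(-29, 177) ≈ -0.16384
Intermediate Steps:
Function('n')(y) = Mul(Rational(1, 6), y) (Function('n')(y) = Mul(Rational(1, 6), Add(0, y)) = Mul(Rational(1, 6), y))
Function('A')(J) = Mul(2, J, Pow(Add(60, J), -1)) (Function('A')(J) = Mul(Add(J, J), Pow(Add(J, 60), -1)) = Mul(Mul(2, J), Pow(Add(60, J), -1)) = Mul(2, J, Pow(Add(60, J), -1)))
Mul(Function('A')(r), Function('n')(-1)) = Mul(Mul(2, 58, Pow(Add(60, 58), -1)), Mul(Rational(1, 6), -1)) = Mul(Mul(2, 58, Pow(118, -1)), Rational(-1, 6)) = Mul(Mul(2, 58, Rational(1, 118)), Rational(-1, 6)) = Mul(Rational(58, 59), Rational(-1, 6)) = Rational(-29, 177)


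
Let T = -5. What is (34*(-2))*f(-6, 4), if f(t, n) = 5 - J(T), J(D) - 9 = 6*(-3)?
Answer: -952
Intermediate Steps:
J(D) = -9 (J(D) = 9 + 6*(-3) = 9 - 18 = -9)
f(t, n) = 14 (f(t, n) = 5 - 1*(-9) = 5 + 9 = 14)
(34*(-2))*f(-6, 4) = (34*(-2))*14 = -68*14 = -952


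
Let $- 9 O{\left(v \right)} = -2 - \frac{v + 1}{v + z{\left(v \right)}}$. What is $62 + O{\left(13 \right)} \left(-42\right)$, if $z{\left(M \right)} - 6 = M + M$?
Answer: $\frac{6914}{135} \approx 51.215$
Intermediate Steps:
$z{\left(M \right)} = 6 + 2 M$ ($z{\left(M \right)} = 6 + \left(M + M\right) = 6 + 2 M$)
$O{\left(v \right)} = \frac{2}{9} + \frac{1 + v}{9 \left(6 + 3 v\right)}$ ($O{\left(v \right)} = - \frac{-2 - \frac{v + 1}{v + \left(6 + 2 v\right)}}{9} = - \frac{-2 - \frac{1 + v}{6 + 3 v}}{9} = \frac{2}{9} + \frac{1 + v}{9 \left(6 + 3 v\right)}$)
$62 + O{\left(13 \right)} \left(-42\right) = 62 + \frac{13 + 7 \cdot 13}{27 \left(2 + 13\right)} \left(-42\right) = 62 + \frac{13 + 91}{27 \cdot 15} \left(-42\right) = 62 + \frac{1}{27} \cdot \frac{1}{15} \cdot 104 \left(-42\right) = 62 + \frac{104}{405} \left(-42\right) = 62 - \frac{1456}{135} = \frac{6914}{135}$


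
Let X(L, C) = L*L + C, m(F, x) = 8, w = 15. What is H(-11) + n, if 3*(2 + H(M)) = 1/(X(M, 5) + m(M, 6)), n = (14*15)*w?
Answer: 1265497/402 ≈ 3148.0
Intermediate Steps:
n = 3150 (n = (14*15)*15 = 210*15 = 3150)
X(L, C) = C + L**2 (X(L, C) = L**2 + C = C + L**2)
H(M) = -2 + 1/(3*(13 + M**2)) (H(M) = -2 + 1/(3*((5 + M**2) + 8)) = -2 + 1/(3*(13 + M**2)))
H(-11) + n = (-77 - 6*(-11)**2)/(3*(13 + (-11)**2)) + 3150 = (-77 - 6*121)/(3*(13 + 121)) + 3150 = (1/3)*(-77 - 726)/134 + 3150 = (1/3)*(1/134)*(-803) + 3150 = -803/402 + 3150 = 1265497/402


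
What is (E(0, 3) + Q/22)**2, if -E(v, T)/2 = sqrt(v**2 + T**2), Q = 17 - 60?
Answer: 30625/484 ≈ 63.275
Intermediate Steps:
Q = -43
E(v, T) = -2*sqrt(T**2 + v**2) (E(v, T) = -2*sqrt(v**2 + T**2) = -2*sqrt(T**2 + v**2))
(E(0, 3) + Q/22)**2 = (-2*sqrt(3**2 + 0**2) - 43/22)**2 = (-2*sqrt(9 + 0) - 43*1/22)**2 = (-2*sqrt(9) - 43/22)**2 = (-2*3 - 43/22)**2 = (-6 - 43/22)**2 = (-175/22)**2 = 30625/484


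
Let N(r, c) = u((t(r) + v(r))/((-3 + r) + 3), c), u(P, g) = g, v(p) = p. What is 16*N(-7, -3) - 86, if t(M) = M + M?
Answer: -134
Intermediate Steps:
t(M) = 2*M
N(r, c) = c
16*N(-7, -3) - 86 = 16*(-3) - 86 = -48 - 86 = -134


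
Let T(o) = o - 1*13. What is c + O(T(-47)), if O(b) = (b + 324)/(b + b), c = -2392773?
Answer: -11963876/5 ≈ -2.3928e+6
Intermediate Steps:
T(o) = -13 + o (T(o) = o - 13 = -13 + o)
O(b) = (324 + b)/(2*b) (O(b) = (324 + b)/((2*b)) = (324 + b)*(1/(2*b)) = (324 + b)/(2*b))
c + O(T(-47)) = -2392773 + (324 + (-13 - 47))/(2*(-13 - 47)) = -2392773 + (1/2)*(324 - 60)/(-60) = -2392773 + (1/2)*(-1/60)*264 = -2392773 - 11/5 = -11963876/5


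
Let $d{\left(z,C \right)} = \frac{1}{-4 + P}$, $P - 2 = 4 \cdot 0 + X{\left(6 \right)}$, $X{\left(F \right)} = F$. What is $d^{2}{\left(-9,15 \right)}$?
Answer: $\frac{1}{16} \approx 0.0625$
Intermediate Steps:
$P = 8$ ($P = 2 + \left(4 \cdot 0 + 6\right) = 2 + \left(0 + 6\right) = 2 + 6 = 8$)
$d{\left(z,C \right)} = \frac{1}{4}$ ($d{\left(z,C \right)} = \frac{1}{-4 + 8} = \frac{1}{4}$)
$d^{2}{\left(-9,15 \right)} = \left(\frac{1}{4}\right)^{2} = \frac{1}{16}$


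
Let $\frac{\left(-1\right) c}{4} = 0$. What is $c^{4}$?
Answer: $0$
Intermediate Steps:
$c = 0$ ($c = \left(-4\right) 0 = 0$)
$c^{4} = 0^{4} = 0$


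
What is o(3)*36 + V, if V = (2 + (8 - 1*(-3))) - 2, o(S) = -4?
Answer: -133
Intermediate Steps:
V = 11 (V = (2 + (8 + 3)) - 2 = (2 + 11) - 2 = 13 - 2 = 11)
o(3)*36 + V = -4*36 + 11 = -144 + 11 = -133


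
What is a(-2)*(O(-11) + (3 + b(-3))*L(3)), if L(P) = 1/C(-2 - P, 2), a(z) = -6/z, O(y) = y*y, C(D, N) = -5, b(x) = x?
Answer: 363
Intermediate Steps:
O(y) = y**2
L(P) = -1/5 (L(P) = 1/(-5) = -1/5)
a(-2)*(O(-11) + (3 + b(-3))*L(3)) = (-6/(-2))*((-11)**2 + (3 - 3)*(-1/5)) = (-6*(-1/2))*(121 + 0*(-1/5)) = 3*(121 + 0) = 3*121 = 363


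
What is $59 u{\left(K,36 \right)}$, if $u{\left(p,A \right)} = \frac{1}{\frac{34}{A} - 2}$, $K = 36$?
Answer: $- \frac{1062}{19} \approx -55.895$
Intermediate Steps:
$u{\left(p,A \right)} = \frac{1}{-2 + \frac{34}{A}}$
$59 u{\left(K,36 \right)} = 59 \left(\left(-1\right) 36 \frac{1}{-34 + 2 \cdot 36}\right) = 59 \left(\left(-1\right) 36 \frac{1}{-34 + 72}\right) = 59 \left(\left(-1\right) 36 \cdot \frac{1}{38}\right) = 59 \left(- \frac{18}{19}\right) = - \frac{1062}{19}$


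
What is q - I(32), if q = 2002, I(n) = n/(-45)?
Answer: 90122/45 ≈ 2002.7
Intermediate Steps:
I(n) = -n/45 (I(n) = n*(-1/45) = -n/45)
q - I(32) = 2002 - (-1)*32/45 = 2002 - 1*(-32/45) = 2002 + 32/45 = 90122/45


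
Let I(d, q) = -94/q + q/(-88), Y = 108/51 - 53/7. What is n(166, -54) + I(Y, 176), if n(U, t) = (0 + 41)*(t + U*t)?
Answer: -32537167/88 ≈ -3.6974e+5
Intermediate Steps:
n(U, t) = 41*t + 41*U*t (n(U, t) = 41*(t + U*t) = 41*t + 41*U*t)
Y = -649/119 (Y = 108*(1/51) - 53*⅐ = 36/17 - 53/7 = -649/119 ≈ -5.4538)
I(d, q) = -94/q - q/88 (I(d, q) = -94/q + q*(-1/88) = -94/q - q/88)
n(166, -54) + I(Y, 176) = 41*(-54)*(1 + 166) + (-94/176 - 1/88*176) = 41*(-54)*167 + (-94*1/176 - 2) = -369738 + (-47/88 - 2) = -369738 - 223/88 = -32537167/88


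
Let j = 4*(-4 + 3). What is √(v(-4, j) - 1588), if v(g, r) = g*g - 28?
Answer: 40*I ≈ 40.0*I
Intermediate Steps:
j = -4 (j = 4*(-1) = -4)
v(g, r) = -28 + g² (v(g, r) = g² - 28 = -28 + g²)
√(v(-4, j) - 1588) = √((-28 + (-4)²) - 1588) = √((-28 + 16) - 1588) = √(-12 - 1588) = √(-1600) = 40*I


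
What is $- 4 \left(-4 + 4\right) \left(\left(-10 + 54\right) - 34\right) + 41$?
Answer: $41$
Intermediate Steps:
$- 4 \left(-4 + 4\right) \left(\left(-10 + 54\right) - 34\right) + 41 = \left(-4\right) 0 \left(44 - 34\right) + 41 = 0 \cdot 10 + 41 = 0 + 41 = 41$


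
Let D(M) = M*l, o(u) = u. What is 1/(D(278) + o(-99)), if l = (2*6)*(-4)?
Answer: -1/13443 ≈ -7.4388e-5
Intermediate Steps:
l = -48 (l = 12*(-4) = -48)
D(M) = -48*M (D(M) = M*(-48) = -48*M)
1/(D(278) + o(-99)) = 1/(-48*278 - 99) = 1/(-13344 - 99) = 1/(-13443) = -1/13443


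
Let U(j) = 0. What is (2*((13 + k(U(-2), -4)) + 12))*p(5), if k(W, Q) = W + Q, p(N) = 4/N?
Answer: 168/5 ≈ 33.600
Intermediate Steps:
k(W, Q) = Q + W
(2*((13 + k(U(-2), -4)) + 12))*p(5) = (2*((13 + (-4 + 0)) + 12))*(4/5) = (2*((13 - 4) + 12))*(4*(1/5)) = (2*(9 + 12))*(4/5) = (2*21)*(4/5) = 42*(4/5) = 168/5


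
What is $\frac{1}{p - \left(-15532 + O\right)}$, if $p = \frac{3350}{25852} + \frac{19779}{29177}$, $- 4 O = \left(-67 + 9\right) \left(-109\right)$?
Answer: $\frac{188570951}{3227072666402} \approx 5.8434 \cdot 10^{-5}$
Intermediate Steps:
$O = - \frac{3161}{2}$ ($O = - \frac{\left(-67 + 9\right) \left(-109\right)}{4} = - \frac{\left(-58\right) \left(-109\right)}{4} = \left(- \frac{1}{4}\right) 6322 = - \frac{3161}{2} \approx -1580.5$)
$p = \frac{304534829}{377141902}$ ($p = 3350 \cdot \frac{1}{25852} + 19779 \cdot \frac{1}{29177} = \frac{1675}{12926} + \frac{19779}{29177} = \frac{304534829}{377141902} \approx 0.80748$)
$\frac{1}{p - \left(-15532 + O\right)} = \frac{1}{\frac{304534829}{377141902} + \left(15532 - - \frac{3161}{2}\right)} = \frac{1}{\frac{304534829}{377141902} + \left(15532 + \frac{3161}{2}\right)} = \frac{1}{\frac{304534829}{377141902} + \frac{34225}{2}} = \frac{1}{\frac{3227072666402}{188570951}} = \frac{188570951}{3227072666402}$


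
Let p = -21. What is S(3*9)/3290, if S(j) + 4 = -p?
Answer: 17/3290 ≈ 0.0051672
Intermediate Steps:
S(j) = 17 (S(j) = -4 - 1*(-21) = -4 + 21 = 17)
S(3*9)/3290 = 17/3290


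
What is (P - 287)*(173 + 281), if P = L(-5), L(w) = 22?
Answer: -120310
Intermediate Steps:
P = 22
(P - 287)*(173 + 281) = (22 - 287)*(173 + 281) = -265*454 = -120310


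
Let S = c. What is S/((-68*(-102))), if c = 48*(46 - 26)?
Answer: 40/289 ≈ 0.13841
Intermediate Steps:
c = 960 (c = 48*20 = 960)
S = 960
S/((-68*(-102))) = 960/((-68*(-102))) = 960/6936 = 960*(1/6936) = 40/289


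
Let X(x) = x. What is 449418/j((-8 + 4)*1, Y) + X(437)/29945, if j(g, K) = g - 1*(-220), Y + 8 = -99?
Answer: 2242986067/1078020 ≈ 2080.7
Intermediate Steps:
Y = -107 (Y = -8 - 99 = -107)
j(g, K) = 220 + g (j(g, K) = g + 220 = 220 + g)
449418/j((-8 + 4)*1, Y) + X(437)/29945 = 449418/(220 + (-8 + 4)*1) + 437/29945 = 449418/(220 - 4*1) + 437*(1/29945) = 449418/(220 - 4) + 437/29945 = 449418/216 + 437/29945 = 449418*(1/216) + 437/29945 = 74903/36 + 437/29945 = 2242986067/1078020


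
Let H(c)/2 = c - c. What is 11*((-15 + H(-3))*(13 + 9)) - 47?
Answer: -3677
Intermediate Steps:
H(c) = 0 (H(c) = 2*(c - c) = 2*0 = 0)
11*((-15 + H(-3))*(13 + 9)) - 47 = 11*((-15 + 0)*(13 + 9)) - 47 = 11*(-15*22) - 47 = 11*(-330) - 47 = -3630 - 47 = -3677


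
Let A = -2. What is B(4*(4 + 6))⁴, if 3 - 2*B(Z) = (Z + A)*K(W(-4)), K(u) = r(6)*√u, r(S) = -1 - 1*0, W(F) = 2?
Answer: 8496577/16 + 165129*√2/2 ≈ 6.4780e+5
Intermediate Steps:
r(S) = -1 (r(S) = -1 + 0 = -1)
K(u) = -√u
B(Z) = 3/2 + √2*(-2 + Z)/2 (B(Z) = 3/2 - (Z - 2)*(-√2)/2 = 3/2 - (-2 + Z)*(-√2)/2 = 3/2 - (-1)*√2*(-2 + Z)/2 = 3/2 + √2*(-2 + Z)/2)
B(4*(4 + 6))⁴ = (3/2 - √2 + (4*(4 + 6))*√2/2)⁴ = (3/2 - √2 + (4*10)*√2/2)⁴ = (3/2 - √2 + (½)*40*√2)⁴ = (3/2 - √2 + 20*√2)⁴ = (3/2 + 19*√2)⁴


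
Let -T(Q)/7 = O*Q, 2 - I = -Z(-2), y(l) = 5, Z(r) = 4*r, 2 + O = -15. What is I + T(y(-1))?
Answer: 589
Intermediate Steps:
O = -17 (O = -2 - 15 = -17)
I = -6 (I = 2 - (-1)*4*(-2) = 2 - (-1)*(-8) = 2 - 1*8 = 2 - 8 = -6)
T(Q) = 119*Q (T(Q) = -(-119)*Q = 119*Q)
I + T(y(-1)) = -6 + 119*5 = -6 + 595 = 589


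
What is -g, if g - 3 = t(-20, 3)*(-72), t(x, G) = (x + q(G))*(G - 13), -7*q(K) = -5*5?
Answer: 82779/7 ≈ 11826.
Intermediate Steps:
q(K) = 25/7 (q(K) = -(-5)*5/7 = -⅐*(-25) = 25/7)
t(x, G) = (-13 + G)*(25/7 + x) (t(x, G) = (x + 25/7)*(G - 13) = (25/7 + x)*(-13 + G) = (-13 + G)*(25/7 + x))
g = -82779/7 (g = 3 + (-325/7 - 13*(-20) + (25/7)*3 + 3*(-20))*(-72) = 3 + (-325/7 + 260 + 75/7 - 60)*(-72) = 3 + (1150/7)*(-72) = 3 - 82800/7 = -82779/7 ≈ -11826.)
-g = -1*(-82779/7) = 82779/7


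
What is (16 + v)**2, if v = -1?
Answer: 225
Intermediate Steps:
(16 + v)**2 = (16 - 1)**2 = 15**2 = 225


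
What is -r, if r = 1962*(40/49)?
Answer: -78480/49 ≈ -1601.6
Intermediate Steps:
r = 78480/49 (r = 1962*(40*(1/49)) = 1962*(40/49) = 78480/49 ≈ 1601.6)
-r = -1*78480/49 = -78480/49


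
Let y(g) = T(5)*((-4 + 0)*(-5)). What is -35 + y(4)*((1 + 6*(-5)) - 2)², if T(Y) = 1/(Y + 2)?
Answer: 18975/7 ≈ 2710.7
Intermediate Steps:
T(Y) = 1/(2 + Y)
y(g) = 20/7 (y(g) = ((-4 + 0)*(-5))/(2 + 5) = (-4*(-5))/7 = (⅐)*20 = 20/7)
-35 + y(4)*((1 + 6*(-5)) - 2)² = -35 + 20*((1 + 6*(-5)) - 2)²/7 = -35 + 20*((1 - 30) - 2)²/7 = -35 + 20*(-29 - 2)²/7 = -35 + (20/7)*(-31)² = -35 + (20/7)*961 = -35 + 19220/7 = 18975/7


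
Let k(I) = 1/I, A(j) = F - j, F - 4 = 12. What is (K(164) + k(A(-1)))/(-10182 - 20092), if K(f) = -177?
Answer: 1504/257329 ≈ 0.0058447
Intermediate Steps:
F = 16 (F = 4 + 12 = 16)
A(j) = 16 - j
k(I) = 1/I
(K(164) + k(A(-1)))/(-10182 - 20092) = (-177 + 1/(16 - 1*(-1)))/(-10182 - 20092) = (-177 + 1/(16 + 1))/(-30274) = (-177 + 1/17)*(-1/30274) = -3008/17*(-1/30274) = 1504/257329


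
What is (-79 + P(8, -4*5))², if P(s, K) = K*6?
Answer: 39601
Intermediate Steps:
P(s, K) = 6*K
(-79 + P(8, -4*5))² = (-79 + 6*(-4*5))² = (-79 + 6*(-20))² = (-79 - 120)² = (-199)² = 39601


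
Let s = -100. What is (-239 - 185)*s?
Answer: 42400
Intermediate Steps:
(-239 - 185)*s = (-239 - 185)*(-100) = -424*(-100) = 42400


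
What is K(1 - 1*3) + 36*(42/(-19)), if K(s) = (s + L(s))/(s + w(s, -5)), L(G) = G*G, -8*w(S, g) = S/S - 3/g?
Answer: -16822/209 ≈ -80.488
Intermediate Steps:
w(S, g) = -⅛ + 3/(8*g) (w(S, g) = -(S/S - 3/g)/8 = -(1 - 3/g)/8 = -⅛ + 3/(8*g))
L(G) = G²
K(s) = (s + s²)/(-⅕ + s) (K(s) = (s + s²)/(s + (⅛)*(3 - 1*(-5))/(-5)) = (s + s²)/(s + (⅛)*(-⅕)*(3 + 5)) = (s + s²)/(s + (⅛)*(-⅕)*8) = (s + s²)/(s - ⅕) = (s + s²)/(-⅕ + s))
K(1 - 1*3) + 36*(42/(-19)) = 5*(1 - 1*3)*(1 + (1 - 1*3))/(-1 + 5*(1 - 1*3)) + 36*(42/(-19)) = 5*(1 - 3)*(1 + (1 - 3))/(-1 + 5*(1 - 3)) + 36*(42*(-1/19)) = 5*(-2)*(1 - 2)/(-1 + 5*(-2)) + 36*(-42/19) = 5*(-2)*(-1)/(-1 - 10) - 1512/19 = 5*(-2)*(-1)/(-11) - 1512/19 = 5*(-2)*(-1/11)*(-1) - 1512/19 = -10/11 - 1512/19 = -16822/209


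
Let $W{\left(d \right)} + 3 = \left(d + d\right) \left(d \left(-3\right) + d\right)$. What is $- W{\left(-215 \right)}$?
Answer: $184903$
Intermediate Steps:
$W{\left(d \right)} = -3 - 4 d^{2}$ ($W{\left(d \right)} = -3 + \left(d + d\right) \left(d \left(-3\right) + d\right) = -3 + 2 d \left(- 3 d + d\right) = -3 + 2 d \left(- 2 d\right) = -3 - 4 d^{2}$)
$- W{\left(-215 \right)} = - (-3 - 4 \left(-215\right)^{2}) = - (-3 - 184900) = \left(-1\right) \left(-184903\right) = 184903$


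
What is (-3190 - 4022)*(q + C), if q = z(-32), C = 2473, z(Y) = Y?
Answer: -17604492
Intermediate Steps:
q = -32
(-3190 - 4022)*(q + C) = (-3190 - 4022)*(-32 + 2473) = -7212*2441 = -17604492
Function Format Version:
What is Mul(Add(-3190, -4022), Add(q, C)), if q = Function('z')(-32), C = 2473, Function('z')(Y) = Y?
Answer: -17604492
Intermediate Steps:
q = -32
Mul(Add(-3190, -4022), Add(q, C)) = Mul(Add(-3190, -4022), Add(-32, 2473)) = Mul(-7212, 2441) = -17604492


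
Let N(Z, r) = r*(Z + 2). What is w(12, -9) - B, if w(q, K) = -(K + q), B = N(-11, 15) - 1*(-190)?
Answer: -58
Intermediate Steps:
N(Z, r) = r*(2 + Z)
B = 55 (B = 15*(2 - 11) - 1*(-190) = 15*(-9) + 190 = -135 + 190 = 55)
w(q, K) = -K - q
w(12, -9) - B = (-1*(-9) - 1*12) - 1*55 = (9 - 12) - 55 = -3 - 55 = -58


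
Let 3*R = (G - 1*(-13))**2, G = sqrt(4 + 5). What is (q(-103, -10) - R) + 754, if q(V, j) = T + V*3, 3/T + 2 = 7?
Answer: 5404/15 ≈ 360.27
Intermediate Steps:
T = 3/5 (T = 3/(-2 + 7) = 3/5 ≈ 0.60000)
G = 3 (G = sqrt(9) = 3)
R = 256/3 (R = (3 - 1*(-13))**2/3 = (3 + 13)**2/3 = (1/3)*16**2 = (1/3)*256 = 256/3 ≈ 85.333)
q(V, j) = 3/5 + 3*V (q(V, j) = 3/5 + V*3 = 3/5 + 3*V)
(q(-103, -10) - R) + 754 = ((3/5 + 3*(-103)) - 1*256/3) + 754 = ((3/5 - 309) - 256/3) + 754 = (-1542/5 - 256/3) + 754 = -5906/15 + 754 = 5404/15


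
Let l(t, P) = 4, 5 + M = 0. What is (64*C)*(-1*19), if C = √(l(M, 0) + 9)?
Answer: -1216*√13 ≈ -4384.4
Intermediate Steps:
M = -5 (M = -5 + 0 = -5)
C = √13 (C = √(4 + 9) = √13 ≈ 3.6056)
(64*C)*(-1*19) = (64*√13)*(-1*19) = (64*√13)*(-19) = -1216*√13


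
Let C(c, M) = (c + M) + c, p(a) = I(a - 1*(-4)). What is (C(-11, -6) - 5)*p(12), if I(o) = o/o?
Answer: -33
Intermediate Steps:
I(o) = 1
p(a) = 1
C(c, M) = M + 2*c (C(c, M) = (M + c) + c = M + 2*c)
(C(-11, -6) - 5)*p(12) = ((-6 + 2*(-11)) - 5)*1 = ((-6 - 22) - 5)*1 = (-28 - 5)*1 = -33*1 = -33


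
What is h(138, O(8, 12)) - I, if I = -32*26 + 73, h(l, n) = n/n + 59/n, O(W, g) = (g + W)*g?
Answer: 182459/240 ≈ 760.25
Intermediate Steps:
O(W, g) = g*(W + g) (O(W, g) = (W + g)*g = g*(W + g))
h(l, n) = 1 + 59/n
I = -759 (I = -832 + 73 = -759)
h(138, O(8, 12)) - I = (59 + 12*(8 + 12))/((12*(8 + 12))) - 1*(-759) = (59 + 12*20)/((12*20)) + 759 = (59 + 240)/240 + 759 = (1/240)*299 + 759 = 299/240 + 759 = 182459/240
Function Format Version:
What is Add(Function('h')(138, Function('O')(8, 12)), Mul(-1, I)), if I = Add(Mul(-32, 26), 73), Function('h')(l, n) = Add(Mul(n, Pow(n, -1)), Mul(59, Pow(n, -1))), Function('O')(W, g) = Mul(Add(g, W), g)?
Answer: Rational(182459, 240) ≈ 760.25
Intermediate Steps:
Function('O')(W, g) = Mul(g, Add(W, g)) (Function('O')(W, g) = Mul(Add(W, g), g) = Mul(g, Add(W, g)))
Function('h')(l, n) = Add(1, Mul(59, Pow(n, -1)))
I = -759 (I = Add(-832, 73) = -759)
Add(Function('h')(138, Function('O')(8, 12)), Mul(-1, I)) = Add(Mul(Pow(Mul(12, Add(8, 12)), -1), Add(59, Mul(12, Add(8, 12)))), Mul(-1, -759)) = Add(Mul(Pow(Mul(12, 20), -1), Add(59, Mul(12, 20))), 759) = Add(Mul(Pow(240, -1), Add(59, 240)), 759) = Add(Mul(Rational(1, 240), 299), 759) = Add(Rational(299, 240), 759) = Rational(182459, 240)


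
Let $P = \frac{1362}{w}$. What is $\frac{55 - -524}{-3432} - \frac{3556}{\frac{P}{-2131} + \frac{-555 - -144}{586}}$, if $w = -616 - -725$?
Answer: $\frac{553707961877023}{110126932344} \approx 5027.9$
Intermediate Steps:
$w = 109$ ($w = -616 + 725 = 109$)
$P = \frac{1362}{109} \approx 12.495$
$\frac{55 - -524}{-3432} - \frac{3556}{\frac{P}{-2131} + \frac{-555 - -144}{586}} = \frac{55 - -524}{-3432} - \frac{3556}{\frac{1362}{109 \left(-2131\right)} + \frac{-555 - -144}{586}} = \left(55 + 524\right) \left(- \frac{1}{3432}\right) - \frac{3556}{\frac{1362}{109} \left(- \frac{1}{2131}\right) + \left(-555 + 144\right) \frac{1}{586}} = 579 \left(- \frac{1}{3432}\right) - \frac{3556}{- \frac{1362}{232279} - \frac{411}{586}} = - \frac{193}{1144} - \frac{3556}{- \frac{1362}{232279} - \frac{411}{586}} = - \frac{193}{1144} - \frac{3556}{- \frac{96264801}{136115494}} = - \frac{193}{1144} - - \frac{484026696664}{96264801} = - \frac{193}{1144} + \frac{484026696664}{96264801} = \frac{553707961877023}{110126932344}$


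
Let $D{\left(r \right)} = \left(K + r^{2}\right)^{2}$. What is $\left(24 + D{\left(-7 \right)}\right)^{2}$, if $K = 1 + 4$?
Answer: $8643600$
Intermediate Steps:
$K = 5$
$D{\left(r \right)} = \left(5 + r^{2}\right)^{2}$
$\left(24 + D{\left(-7 \right)}\right)^{2} = \left(24 + \left(5 + \left(-7\right)^{2}\right)^{2}\right)^{2} = \left(24 + \left(5 + 49\right)^{2}\right)^{2} = \left(24 + 54^{2}\right)^{2} = \left(24 + 2916\right)^{2} = 2940^{2} = 8643600$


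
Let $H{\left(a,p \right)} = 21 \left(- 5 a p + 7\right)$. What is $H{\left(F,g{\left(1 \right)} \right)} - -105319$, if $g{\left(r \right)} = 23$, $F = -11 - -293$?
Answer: $-575564$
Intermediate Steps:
$F = 282$ ($F = -11 + 293 = 282$)
$H{\left(a,p \right)} = 147 - 105 a p$ ($H{\left(a,p \right)} = 21 \left(- 5 a p + 7\right) = 21 \left(7 - 5 a p\right) = 147 - 105 a p$)
$H{\left(F,g{\left(1 \right)} \right)} - -105319 = \left(147 - 29610 \cdot 23\right) - -105319 = \left(147 - 681030\right) + 105319 = -680883 + 105319 = -575564$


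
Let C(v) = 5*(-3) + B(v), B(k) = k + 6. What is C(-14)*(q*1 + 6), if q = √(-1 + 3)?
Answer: -138 - 23*√2 ≈ -170.53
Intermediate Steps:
B(k) = 6 + k
q = √2 ≈ 1.4142
C(v) = -9 + v (C(v) = 5*(-3) + (6 + v) = -15 + (6 + v) = -9 + v)
C(-14)*(q*1 + 6) = (-9 - 14)*(√2*1 + 6) = -23*(√2 + 6) = -23*(6 + √2) = -138 - 23*√2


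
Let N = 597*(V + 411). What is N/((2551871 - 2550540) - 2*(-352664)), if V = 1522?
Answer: 384667/235553 ≈ 1.6330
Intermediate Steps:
N = 1154001 (N = 597*(1522 + 411) = 597*1933 = 1154001)
N/((2551871 - 2550540) - 2*(-352664)) = 1154001/((2551871 - 2550540) - 2*(-352664)) = 1154001/(1331 + 705328) = 1154001/706659 = 1154001*(1/706659) = 384667/235553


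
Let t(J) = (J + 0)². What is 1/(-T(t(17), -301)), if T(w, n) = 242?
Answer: -1/242 ≈ -0.0041322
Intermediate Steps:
t(J) = J²
1/(-T(t(17), -301)) = 1/(-1*242) = 1/(-242) = -1/242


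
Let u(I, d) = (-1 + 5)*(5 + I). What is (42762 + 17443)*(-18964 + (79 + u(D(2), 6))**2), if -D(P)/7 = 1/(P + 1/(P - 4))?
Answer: -6778781975/9 ≈ -7.5320e+8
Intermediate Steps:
D(P) = -7/(P + 1/(-4 + P)) (D(P) = -7/(P + 1/(P - 4)) = -7/(P + 1/(-4 + P)))
u(I, d) = 20 + 4*I (u(I, d) = 4*(5 + I) = 20 + 4*I)
(42762 + 17443)*(-18964 + (79 + u(D(2), 6))**2) = (42762 + 17443)*(-18964 + (79 + (20 + 4*(7*(4 - 1*2)/(1 + 2**2 - 4*2))))**2) = 60205*(-18964 + (79 + (20 + 4*(7*(4 - 2)/(1 + 4 - 8))))**2) = 60205*(-18964 + (79 + (20 + 4*(7*2/(-3))))**2) = 60205*(-18964 + (79 + (20 + 4*(7*(-1/3)*2)))**2) = 60205*(-18964 + (79 + (20 + 4*(-14/3)))**2) = 60205*(-18964 + (79 + (20 - 56/3))**2) = 60205*(-18964 + (79 + 4/3)**2) = 60205*(-18964 + (241/3)**2) = 60205*(-18964 + 58081/9) = 60205*(-112595/9) = -6778781975/9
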